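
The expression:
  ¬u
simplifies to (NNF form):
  ¬u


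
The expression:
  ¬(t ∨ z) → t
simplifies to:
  t ∨ z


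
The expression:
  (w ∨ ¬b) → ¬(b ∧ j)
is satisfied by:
  {w: False, b: False, j: False}
  {j: True, w: False, b: False}
  {b: True, w: False, j: False}
  {j: True, b: True, w: False}
  {w: True, j: False, b: False}
  {j: True, w: True, b: False}
  {b: True, w: True, j: False}


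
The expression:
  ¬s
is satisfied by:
  {s: False}


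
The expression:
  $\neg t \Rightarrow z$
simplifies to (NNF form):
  $t \vee z$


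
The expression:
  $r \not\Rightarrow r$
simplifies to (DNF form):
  $\text{False}$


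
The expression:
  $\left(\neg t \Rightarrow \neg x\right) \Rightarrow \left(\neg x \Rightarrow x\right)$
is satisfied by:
  {x: True}


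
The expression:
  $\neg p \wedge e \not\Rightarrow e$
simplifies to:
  $\text{False}$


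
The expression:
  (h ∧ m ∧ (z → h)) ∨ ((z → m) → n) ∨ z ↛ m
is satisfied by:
  {n: True, z: True, h: True, m: False}
  {n: True, z: True, h: False, m: False}
  {n: True, h: True, m: False, z: False}
  {n: True, h: False, m: False, z: False}
  {n: True, z: True, m: True, h: True}
  {n: True, z: True, m: True, h: False}
  {n: True, m: True, h: True, z: False}
  {n: True, m: True, h: False, z: False}
  {z: True, m: False, h: True, n: False}
  {z: True, m: False, h: False, n: False}
  {z: True, h: True, m: True, n: False}
  {m: True, h: True, n: False, z: False}


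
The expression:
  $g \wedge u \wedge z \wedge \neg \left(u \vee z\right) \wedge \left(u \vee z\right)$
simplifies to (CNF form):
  $\text{False}$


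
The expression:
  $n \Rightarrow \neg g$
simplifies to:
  $\neg g \vee \neg n$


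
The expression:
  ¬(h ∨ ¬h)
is never true.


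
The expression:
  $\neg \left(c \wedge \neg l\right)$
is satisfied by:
  {l: True, c: False}
  {c: False, l: False}
  {c: True, l: True}


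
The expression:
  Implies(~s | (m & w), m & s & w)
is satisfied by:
  {s: True}


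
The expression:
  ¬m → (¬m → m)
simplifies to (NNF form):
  m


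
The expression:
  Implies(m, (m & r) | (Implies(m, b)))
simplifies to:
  b | r | ~m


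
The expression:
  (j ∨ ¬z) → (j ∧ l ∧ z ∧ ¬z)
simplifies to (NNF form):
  z ∧ ¬j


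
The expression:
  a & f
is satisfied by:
  {a: True, f: True}


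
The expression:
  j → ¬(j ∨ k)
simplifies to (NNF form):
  ¬j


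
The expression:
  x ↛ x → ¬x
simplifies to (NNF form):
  True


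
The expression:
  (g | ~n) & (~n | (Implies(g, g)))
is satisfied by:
  {g: True, n: False}
  {n: False, g: False}
  {n: True, g: True}


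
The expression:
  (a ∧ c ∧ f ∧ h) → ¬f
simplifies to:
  ¬a ∨ ¬c ∨ ¬f ∨ ¬h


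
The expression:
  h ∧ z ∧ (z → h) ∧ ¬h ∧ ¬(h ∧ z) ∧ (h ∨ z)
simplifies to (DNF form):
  False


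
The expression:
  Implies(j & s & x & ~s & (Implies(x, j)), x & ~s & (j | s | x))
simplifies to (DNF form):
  True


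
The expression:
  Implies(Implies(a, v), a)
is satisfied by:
  {a: True}


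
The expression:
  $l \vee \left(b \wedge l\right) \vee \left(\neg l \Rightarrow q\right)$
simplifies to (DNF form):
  $l \vee q$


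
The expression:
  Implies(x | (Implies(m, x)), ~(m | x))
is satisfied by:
  {x: False}


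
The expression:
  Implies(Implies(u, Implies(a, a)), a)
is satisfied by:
  {a: True}


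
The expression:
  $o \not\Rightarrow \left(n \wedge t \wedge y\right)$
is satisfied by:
  {o: True, t: False, n: False, y: False}
  {y: True, o: True, t: False, n: False}
  {n: True, o: True, t: False, y: False}
  {y: True, n: True, o: True, t: False}
  {t: True, o: True, y: False, n: False}
  {y: True, t: True, o: True, n: False}
  {n: True, t: True, o: True, y: False}


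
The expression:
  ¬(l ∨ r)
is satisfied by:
  {r: False, l: False}


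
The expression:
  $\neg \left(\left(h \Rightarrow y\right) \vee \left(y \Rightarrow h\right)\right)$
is never true.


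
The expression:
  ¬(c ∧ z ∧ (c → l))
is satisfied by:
  {l: False, c: False, z: False}
  {z: True, l: False, c: False}
  {c: True, l: False, z: False}
  {z: True, c: True, l: False}
  {l: True, z: False, c: False}
  {z: True, l: True, c: False}
  {c: True, l: True, z: False}


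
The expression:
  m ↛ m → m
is always true.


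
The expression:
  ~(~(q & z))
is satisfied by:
  {z: True, q: True}


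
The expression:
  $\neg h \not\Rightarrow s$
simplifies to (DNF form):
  $\neg h \wedge \neg s$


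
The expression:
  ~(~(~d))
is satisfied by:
  {d: False}


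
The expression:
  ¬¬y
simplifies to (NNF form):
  y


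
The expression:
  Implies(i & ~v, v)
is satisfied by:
  {v: True, i: False}
  {i: False, v: False}
  {i: True, v: True}


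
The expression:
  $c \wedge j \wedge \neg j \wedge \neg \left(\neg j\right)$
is never true.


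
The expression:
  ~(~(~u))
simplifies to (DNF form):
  ~u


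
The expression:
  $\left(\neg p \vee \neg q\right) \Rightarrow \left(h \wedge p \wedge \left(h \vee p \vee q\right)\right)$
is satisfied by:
  {p: True, q: True, h: True}
  {p: True, q: True, h: False}
  {p: True, h: True, q: False}


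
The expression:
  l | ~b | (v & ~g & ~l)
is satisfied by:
  {l: True, v: True, g: False, b: False}
  {l: True, v: False, g: False, b: False}
  {l: True, g: True, v: True, b: False}
  {l: True, g: True, v: False, b: False}
  {v: True, l: False, g: False, b: False}
  {v: False, l: False, g: False, b: False}
  {g: True, v: True, l: False, b: False}
  {g: True, v: False, l: False, b: False}
  {b: True, l: True, v: True, g: False}
  {b: True, l: True, v: False, g: False}
  {b: True, l: True, g: True, v: True}
  {b: True, l: True, g: True, v: False}
  {b: True, v: True, g: False, l: False}


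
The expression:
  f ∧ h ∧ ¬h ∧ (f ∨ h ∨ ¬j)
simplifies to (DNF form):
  False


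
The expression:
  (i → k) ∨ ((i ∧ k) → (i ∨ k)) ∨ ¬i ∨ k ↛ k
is always true.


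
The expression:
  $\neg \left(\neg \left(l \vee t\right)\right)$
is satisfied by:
  {t: True, l: True}
  {t: True, l: False}
  {l: True, t: False}


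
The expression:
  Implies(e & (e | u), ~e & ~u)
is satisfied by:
  {e: False}


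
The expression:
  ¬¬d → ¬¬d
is always true.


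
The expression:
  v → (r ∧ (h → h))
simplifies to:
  r ∨ ¬v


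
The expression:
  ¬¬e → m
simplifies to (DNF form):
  m ∨ ¬e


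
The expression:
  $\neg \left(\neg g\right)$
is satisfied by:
  {g: True}


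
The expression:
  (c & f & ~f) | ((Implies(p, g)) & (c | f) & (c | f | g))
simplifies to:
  (c & g) | (f & g) | (c & ~p) | (f & ~p)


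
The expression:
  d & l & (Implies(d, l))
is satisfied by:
  {d: True, l: True}


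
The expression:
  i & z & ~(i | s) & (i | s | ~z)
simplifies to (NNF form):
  False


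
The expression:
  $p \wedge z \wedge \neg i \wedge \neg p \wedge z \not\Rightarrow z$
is never true.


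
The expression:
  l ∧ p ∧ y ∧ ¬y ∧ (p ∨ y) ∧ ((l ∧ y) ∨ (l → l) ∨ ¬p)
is never true.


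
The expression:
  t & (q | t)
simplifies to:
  t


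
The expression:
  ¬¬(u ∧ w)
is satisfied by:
  {u: True, w: True}


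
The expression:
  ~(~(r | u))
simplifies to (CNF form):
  r | u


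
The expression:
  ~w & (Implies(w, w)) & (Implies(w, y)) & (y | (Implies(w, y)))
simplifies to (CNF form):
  ~w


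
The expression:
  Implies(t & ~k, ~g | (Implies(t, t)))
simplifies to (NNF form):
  True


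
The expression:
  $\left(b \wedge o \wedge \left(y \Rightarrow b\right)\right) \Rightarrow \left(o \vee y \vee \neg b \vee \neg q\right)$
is always true.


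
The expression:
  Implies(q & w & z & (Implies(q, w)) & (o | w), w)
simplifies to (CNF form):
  True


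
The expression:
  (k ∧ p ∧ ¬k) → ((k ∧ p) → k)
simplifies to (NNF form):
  True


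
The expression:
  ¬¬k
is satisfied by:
  {k: True}


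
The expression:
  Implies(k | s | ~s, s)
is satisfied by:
  {s: True}


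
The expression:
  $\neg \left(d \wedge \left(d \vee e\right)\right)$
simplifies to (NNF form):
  $\neg d$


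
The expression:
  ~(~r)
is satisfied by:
  {r: True}


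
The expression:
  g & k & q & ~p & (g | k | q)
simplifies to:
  g & k & q & ~p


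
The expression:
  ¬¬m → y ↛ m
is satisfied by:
  {m: False}


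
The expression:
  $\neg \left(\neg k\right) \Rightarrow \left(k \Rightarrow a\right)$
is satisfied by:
  {a: True, k: False}
  {k: False, a: False}
  {k: True, a: True}


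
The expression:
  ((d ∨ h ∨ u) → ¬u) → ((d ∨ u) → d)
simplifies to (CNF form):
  True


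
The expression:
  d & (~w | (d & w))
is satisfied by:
  {d: True}


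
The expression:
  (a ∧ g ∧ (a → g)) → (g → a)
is always true.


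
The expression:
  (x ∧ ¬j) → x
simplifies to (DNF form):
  True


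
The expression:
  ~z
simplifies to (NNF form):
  ~z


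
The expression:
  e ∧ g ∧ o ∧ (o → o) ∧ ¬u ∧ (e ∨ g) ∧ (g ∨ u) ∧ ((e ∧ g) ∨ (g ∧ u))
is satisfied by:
  {g: True, e: True, o: True, u: False}


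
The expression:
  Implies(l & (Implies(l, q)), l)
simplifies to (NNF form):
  True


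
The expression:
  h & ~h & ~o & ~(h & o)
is never true.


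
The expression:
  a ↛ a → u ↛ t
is always true.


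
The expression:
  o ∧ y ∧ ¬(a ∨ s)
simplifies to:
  o ∧ y ∧ ¬a ∧ ¬s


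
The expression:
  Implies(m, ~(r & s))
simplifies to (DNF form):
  ~m | ~r | ~s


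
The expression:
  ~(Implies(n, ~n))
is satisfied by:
  {n: True}


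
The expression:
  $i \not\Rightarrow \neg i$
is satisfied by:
  {i: True}


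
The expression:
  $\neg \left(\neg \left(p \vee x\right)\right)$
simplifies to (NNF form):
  $p \vee x$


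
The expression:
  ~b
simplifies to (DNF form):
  ~b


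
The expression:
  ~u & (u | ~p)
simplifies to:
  ~p & ~u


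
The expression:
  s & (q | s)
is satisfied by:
  {s: True}


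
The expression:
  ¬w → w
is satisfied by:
  {w: True}


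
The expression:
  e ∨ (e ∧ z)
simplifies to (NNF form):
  e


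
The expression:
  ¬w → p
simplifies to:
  p ∨ w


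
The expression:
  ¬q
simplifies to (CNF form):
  ¬q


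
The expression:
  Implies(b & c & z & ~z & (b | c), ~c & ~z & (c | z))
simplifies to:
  True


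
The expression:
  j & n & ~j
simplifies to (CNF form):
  False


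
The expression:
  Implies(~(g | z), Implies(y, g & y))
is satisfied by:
  {z: True, g: True, y: False}
  {z: True, g: False, y: False}
  {g: True, z: False, y: False}
  {z: False, g: False, y: False}
  {y: True, z: True, g: True}
  {y: True, z: True, g: False}
  {y: True, g: True, z: False}


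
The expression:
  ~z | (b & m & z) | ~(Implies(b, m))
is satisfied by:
  {b: True, z: False}
  {z: False, b: False}
  {z: True, b: True}


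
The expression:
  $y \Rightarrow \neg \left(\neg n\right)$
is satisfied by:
  {n: True, y: False}
  {y: False, n: False}
  {y: True, n: True}


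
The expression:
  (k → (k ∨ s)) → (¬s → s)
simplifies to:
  s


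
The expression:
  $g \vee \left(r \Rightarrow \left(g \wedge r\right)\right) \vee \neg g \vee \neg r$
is always true.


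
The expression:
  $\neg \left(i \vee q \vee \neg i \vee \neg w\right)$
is never true.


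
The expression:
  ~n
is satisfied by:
  {n: False}


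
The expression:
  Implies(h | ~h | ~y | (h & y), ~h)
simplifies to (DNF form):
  ~h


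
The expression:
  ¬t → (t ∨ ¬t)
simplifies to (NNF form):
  True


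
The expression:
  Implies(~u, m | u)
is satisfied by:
  {m: True, u: True}
  {m: True, u: False}
  {u: True, m: False}


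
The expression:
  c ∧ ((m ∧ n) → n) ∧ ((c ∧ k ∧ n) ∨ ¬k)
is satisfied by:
  {c: True, n: True, k: False}
  {c: True, k: False, n: False}
  {c: True, n: True, k: True}


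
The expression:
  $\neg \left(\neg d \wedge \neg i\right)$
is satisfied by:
  {i: True, d: True}
  {i: True, d: False}
  {d: True, i: False}


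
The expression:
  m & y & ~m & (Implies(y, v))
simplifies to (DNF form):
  False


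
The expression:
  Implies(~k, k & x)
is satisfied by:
  {k: True}


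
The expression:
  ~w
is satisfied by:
  {w: False}


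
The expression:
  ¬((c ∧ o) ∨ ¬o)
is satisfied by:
  {o: True, c: False}


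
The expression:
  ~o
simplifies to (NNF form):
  ~o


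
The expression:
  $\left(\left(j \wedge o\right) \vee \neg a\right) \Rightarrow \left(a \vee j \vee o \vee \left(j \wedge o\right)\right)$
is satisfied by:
  {a: True, o: True, j: True}
  {a: True, o: True, j: False}
  {a: True, j: True, o: False}
  {a: True, j: False, o: False}
  {o: True, j: True, a: False}
  {o: True, j: False, a: False}
  {j: True, o: False, a: False}


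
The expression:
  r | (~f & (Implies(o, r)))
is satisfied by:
  {r: True, f: False, o: False}
  {r: True, o: True, f: False}
  {r: True, f: True, o: False}
  {r: True, o: True, f: True}
  {o: False, f: False, r: False}


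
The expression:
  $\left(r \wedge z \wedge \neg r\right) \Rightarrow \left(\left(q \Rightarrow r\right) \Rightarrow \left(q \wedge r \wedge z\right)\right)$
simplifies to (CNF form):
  $\text{True}$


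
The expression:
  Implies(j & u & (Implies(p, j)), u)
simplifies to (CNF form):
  True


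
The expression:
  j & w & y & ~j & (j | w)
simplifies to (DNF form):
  False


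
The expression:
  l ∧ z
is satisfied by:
  {z: True, l: True}


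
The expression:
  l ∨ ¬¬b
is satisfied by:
  {b: True, l: True}
  {b: True, l: False}
  {l: True, b: False}


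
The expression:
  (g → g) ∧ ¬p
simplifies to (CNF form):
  ¬p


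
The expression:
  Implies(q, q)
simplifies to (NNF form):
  True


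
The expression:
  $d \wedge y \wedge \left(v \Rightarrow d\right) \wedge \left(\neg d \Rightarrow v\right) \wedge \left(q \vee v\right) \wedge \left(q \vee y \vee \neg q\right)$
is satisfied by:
  {q: True, v: True, d: True, y: True}
  {q: True, d: True, y: True, v: False}
  {v: True, d: True, y: True, q: False}


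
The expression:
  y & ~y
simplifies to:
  False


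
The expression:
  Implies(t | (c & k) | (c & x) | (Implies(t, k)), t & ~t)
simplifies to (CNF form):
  False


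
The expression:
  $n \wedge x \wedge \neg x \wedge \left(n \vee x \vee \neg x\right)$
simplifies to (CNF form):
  $\text{False}$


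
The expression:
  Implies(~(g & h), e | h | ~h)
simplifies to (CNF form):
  True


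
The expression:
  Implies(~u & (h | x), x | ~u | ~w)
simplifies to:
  True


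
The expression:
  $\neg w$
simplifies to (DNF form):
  $\neg w$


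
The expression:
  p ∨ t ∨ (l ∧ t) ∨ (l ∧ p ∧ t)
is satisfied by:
  {t: True, p: True}
  {t: True, p: False}
  {p: True, t: False}


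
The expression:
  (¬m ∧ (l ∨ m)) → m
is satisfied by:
  {m: True, l: False}
  {l: False, m: False}
  {l: True, m: True}


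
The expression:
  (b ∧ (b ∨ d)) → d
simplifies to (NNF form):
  d ∨ ¬b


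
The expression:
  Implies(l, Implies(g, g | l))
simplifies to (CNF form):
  True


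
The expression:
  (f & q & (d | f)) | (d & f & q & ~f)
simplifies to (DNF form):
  f & q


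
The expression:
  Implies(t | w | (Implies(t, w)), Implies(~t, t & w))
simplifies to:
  t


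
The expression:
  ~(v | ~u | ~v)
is never true.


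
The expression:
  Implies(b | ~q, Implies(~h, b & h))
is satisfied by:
  {h: True, q: True, b: False}
  {h: True, q: False, b: False}
  {b: True, h: True, q: True}
  {b: True, h: True, q: False}
  {q: True, b: False, h: False}


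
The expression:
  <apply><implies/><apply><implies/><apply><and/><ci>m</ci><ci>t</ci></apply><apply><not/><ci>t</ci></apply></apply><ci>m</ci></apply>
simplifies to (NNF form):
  <ci>m</ci>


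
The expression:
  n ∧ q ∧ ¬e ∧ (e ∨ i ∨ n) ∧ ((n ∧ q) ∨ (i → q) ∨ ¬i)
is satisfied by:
  {q: True, n: True, e: False}


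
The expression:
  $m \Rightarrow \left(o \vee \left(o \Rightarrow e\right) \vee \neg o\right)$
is always true.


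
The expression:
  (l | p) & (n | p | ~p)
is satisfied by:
  {l: True, p: True}
  {l: True, p: False}
  {p: True, l: False}


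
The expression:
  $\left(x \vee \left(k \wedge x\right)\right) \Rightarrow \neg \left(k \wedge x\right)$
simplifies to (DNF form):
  $\neg k \vee \neg x$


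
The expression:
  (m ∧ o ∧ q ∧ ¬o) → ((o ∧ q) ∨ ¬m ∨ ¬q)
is always true.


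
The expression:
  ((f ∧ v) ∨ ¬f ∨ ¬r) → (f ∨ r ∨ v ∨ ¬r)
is always true.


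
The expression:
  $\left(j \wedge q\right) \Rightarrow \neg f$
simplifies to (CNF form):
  $\neg f \vee \neg j \vee \neg q$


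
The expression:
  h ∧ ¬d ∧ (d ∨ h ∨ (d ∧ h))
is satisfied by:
  {h: True, d: False}


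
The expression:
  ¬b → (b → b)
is always true.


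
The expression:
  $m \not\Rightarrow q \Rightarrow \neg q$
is always true.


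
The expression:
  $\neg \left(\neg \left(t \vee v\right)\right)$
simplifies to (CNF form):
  $t \vee v$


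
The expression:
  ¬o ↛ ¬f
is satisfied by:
  {f: True, o: False}


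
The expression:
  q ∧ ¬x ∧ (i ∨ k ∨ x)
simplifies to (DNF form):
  (i ∧ q ∧ ¬x) ∨ (k ∧ q ∧ ¬x)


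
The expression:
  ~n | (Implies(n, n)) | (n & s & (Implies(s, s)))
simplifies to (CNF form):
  True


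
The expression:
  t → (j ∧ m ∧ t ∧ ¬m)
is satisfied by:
  {t: False}


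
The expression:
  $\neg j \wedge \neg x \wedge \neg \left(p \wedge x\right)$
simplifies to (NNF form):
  $\neg j \wedge \neg x$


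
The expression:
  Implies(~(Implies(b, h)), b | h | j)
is always true.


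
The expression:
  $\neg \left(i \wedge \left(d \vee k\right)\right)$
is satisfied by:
  {d: False, i: False, k: False}
  {k: True, d: False, i: False}
  {d: True, k: False, i: False}
  {k: True, d: True, i: False}
  {i: True, k: False, d: False}


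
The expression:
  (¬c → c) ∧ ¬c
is never true.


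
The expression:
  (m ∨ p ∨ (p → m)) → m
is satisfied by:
  {m: True}


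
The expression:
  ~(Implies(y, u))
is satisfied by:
  {y: True, u: False}


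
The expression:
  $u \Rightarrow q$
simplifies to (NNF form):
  $q \vee \neg u$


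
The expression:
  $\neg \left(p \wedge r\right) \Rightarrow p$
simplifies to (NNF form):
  $p$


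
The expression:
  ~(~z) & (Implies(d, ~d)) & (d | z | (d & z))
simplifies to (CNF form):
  z & ~d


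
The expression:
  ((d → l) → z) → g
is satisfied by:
  {l: True, g: True, d: False, z: False}
  {g: True, l: False, d: False, z: False}
  {l: True, g: True, d: True, z: False}
  {g: True, d: True, l: False, z: False}
  {z: True, g: True, l: True, d: False}
  {z: True, g: True, l: False, d: False}
  {z: True, l: True, g: True, d: True}
  {z: True, g: True, d: True, l: False}
  {l: True, z: False, d: False, g: False}
  {z: False, d: False, g: False, l: False}
  {l: True, d: True, z: False, g: False}


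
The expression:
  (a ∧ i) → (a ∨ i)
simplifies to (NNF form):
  True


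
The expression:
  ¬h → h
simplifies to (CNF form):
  h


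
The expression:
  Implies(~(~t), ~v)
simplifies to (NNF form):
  ~t | ~v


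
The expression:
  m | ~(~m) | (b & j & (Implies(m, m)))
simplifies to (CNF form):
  (b | m) & (j | m)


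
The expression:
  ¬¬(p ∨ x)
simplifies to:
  p ∨ x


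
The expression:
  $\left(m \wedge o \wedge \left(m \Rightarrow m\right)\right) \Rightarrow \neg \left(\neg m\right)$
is always true.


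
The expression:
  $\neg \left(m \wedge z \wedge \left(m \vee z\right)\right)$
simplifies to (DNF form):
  $\neg m \vee \neg z$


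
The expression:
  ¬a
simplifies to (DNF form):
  ¬a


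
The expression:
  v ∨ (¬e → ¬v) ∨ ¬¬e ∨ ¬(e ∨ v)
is always true.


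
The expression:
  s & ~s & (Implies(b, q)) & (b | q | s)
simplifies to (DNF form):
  False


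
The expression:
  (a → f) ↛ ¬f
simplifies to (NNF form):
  f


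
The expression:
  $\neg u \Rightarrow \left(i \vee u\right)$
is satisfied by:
  {i: True, u: True}
  {i: True, u: False}
  {u: True, i: False}


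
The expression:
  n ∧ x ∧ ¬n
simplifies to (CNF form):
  False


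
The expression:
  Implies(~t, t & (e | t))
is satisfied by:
  {t: True}


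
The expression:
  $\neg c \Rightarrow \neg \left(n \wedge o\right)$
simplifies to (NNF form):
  $c \vee \neg n \vee \neg o$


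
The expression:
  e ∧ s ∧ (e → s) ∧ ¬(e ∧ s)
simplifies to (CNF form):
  False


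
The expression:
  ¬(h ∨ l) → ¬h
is always true.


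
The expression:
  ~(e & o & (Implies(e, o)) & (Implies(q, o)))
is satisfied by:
  {e: False, o: False}
  {o: True, e: False}
  {e: True, o: False}


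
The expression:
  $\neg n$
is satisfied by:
  {n: False}


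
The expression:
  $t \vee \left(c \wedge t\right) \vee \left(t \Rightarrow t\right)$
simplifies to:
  $\text{True}$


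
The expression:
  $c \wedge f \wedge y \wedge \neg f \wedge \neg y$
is never true.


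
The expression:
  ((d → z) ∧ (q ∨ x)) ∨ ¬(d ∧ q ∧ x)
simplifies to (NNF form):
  z ∨ ¬d ∨ ¬q ∨ ¬x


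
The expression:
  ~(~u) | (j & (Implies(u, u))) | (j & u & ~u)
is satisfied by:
  {u: True, j: True}
  {u: True, j: False}
  {j: True, u: False}


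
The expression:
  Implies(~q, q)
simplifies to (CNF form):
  q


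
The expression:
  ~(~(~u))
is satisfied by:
  {u: False}


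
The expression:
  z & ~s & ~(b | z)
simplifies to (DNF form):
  False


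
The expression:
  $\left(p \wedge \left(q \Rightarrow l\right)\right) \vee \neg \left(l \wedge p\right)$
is always true.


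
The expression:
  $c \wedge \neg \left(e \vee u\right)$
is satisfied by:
  {c: True, u: False, e: False}


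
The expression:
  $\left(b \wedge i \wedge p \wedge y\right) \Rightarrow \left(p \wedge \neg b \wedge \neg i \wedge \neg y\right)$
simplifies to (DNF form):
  $\neg b \vee \neg i \vee \neg p \vee \neg y$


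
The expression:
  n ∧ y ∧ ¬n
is never true.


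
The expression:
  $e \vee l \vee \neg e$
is always true.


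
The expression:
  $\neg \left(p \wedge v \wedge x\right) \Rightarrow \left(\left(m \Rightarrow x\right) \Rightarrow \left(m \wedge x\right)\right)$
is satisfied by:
  {x: True, m: True, v: True, p: True}
  {x: True, m: True, v: True, p: False}
  {x: True, m: True, p: True, v: False}
  {x: True, m: True, p: False, v: False}
  {m: True, v: True, p: True, x: False}
  {m: True, v: True, p: False, x: False}
  {m: True, v: False, p: True, x: False}
  {m: True, v: False, p: False, x: False}
  {x: True, v: True, p: True, m: False}


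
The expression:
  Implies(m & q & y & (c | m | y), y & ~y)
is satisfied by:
  {m: False, q: False, y: False}
  {y: True, m: False, q: False}
  {q: True, m: False, y: False}
  {y: True, q: True, m: False}
  {m: True, y: False, q: False}
  {y: True, m: True, q: False}
  {q: True, m: True, y: False}


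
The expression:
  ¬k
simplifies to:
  ¬k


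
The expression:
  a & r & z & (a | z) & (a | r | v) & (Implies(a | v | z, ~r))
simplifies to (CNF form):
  False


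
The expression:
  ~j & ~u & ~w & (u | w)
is never true.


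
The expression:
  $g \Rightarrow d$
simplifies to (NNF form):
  $d \vee \neg g$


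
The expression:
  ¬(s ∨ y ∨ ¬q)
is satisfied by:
  {q: True, y: False, s: False}


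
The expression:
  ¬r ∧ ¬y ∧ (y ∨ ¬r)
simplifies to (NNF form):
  ¬r ∧ ¬y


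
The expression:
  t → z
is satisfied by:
  {z: True, t: False}
  {t: False, z: False}
  {t: True, z: True}


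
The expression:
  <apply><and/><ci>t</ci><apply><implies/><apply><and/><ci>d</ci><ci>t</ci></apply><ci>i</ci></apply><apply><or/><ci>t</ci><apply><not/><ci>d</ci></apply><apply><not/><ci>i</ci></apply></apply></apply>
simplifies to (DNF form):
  <apply><or/><apply><and/><ci>i</ci><ci>t</ci></apply><apply><and/><ci>t</ci><apply><not/><ci>d</ci></apply></apply></apply>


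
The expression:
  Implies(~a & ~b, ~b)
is always true.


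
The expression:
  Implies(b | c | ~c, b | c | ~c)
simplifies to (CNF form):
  True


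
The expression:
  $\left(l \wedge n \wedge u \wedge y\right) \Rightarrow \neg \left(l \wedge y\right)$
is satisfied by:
  {l: False, u: False, y: False, n: False}
  {n: True, l: False, u: False, y: False}
  {y: True, l: False, u: False, n: False}
  {n: True, y: True, l: False, u: False}
  {u: True, n: False, l: False, y: False}
  {n: True, u: True, l: False, y: False}
  {y: True, u: True, n: False, l: False}
  {n: True, y: True, u: True, l: False}
  {l: True, y: False, u: False, n: False}
  {n: True, l: True, y: False, u: False}
  {y: True, l: True, n: False, u: False}
  {n: True, y: True, l: True, u: False}
  {u: True, l: True, y: False, n: False}
  {n: True, u: True, l: True, y: False}
  {y: True, u: True, l: True, n: False}


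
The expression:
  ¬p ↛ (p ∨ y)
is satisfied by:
  {y: False, p: False}


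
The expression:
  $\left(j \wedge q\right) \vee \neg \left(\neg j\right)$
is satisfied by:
  {j: True}


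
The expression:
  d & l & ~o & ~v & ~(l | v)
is never true.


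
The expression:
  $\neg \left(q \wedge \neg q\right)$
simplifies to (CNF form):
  $\text{True}$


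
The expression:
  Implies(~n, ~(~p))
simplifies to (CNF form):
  n | p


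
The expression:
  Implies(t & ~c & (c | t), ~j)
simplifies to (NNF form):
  c | ~j | ~t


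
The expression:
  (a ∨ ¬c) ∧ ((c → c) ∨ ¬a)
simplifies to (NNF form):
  a ∨ ¬c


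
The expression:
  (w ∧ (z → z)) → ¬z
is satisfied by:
  {w: False, z: False}
  {z: True, w: False}
  {w: True, z: False}


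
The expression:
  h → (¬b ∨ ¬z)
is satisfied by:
  {h: False, z: False, b: False}
  {b: True, h: False, z: False}
  {z: True, h: False, b: False}
  {b: True, z: True, h: False}
  {h: True, b: False, z: False}
  {b: True, h: True, z: False}
  {z: True, h: True, b: False}


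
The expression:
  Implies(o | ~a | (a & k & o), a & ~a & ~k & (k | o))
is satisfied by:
  {a: True, o: False}


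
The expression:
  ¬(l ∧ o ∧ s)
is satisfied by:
  {l: False, o: False, s: False}
  {s: True, l: False, o: False}
  {o: True, l: False, s: False}
  {s: True, o: True, l: False}
  {l: True, s: False, o: False}
  {s: True, l: True, o: False}
  {o: True, l: True, s: False}


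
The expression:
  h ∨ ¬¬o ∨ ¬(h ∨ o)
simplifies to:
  True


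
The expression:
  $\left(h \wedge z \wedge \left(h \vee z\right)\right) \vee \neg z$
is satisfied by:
  {h: True, z: False}
  {z: False, h: False}
  {z: True, h: True}


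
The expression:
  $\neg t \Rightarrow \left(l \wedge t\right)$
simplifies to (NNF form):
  $t$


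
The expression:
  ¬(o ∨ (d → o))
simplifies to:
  d ∧ ¬o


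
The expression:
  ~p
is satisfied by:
  {p: False}


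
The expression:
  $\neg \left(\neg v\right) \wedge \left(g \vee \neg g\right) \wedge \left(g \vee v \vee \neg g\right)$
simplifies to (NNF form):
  $v$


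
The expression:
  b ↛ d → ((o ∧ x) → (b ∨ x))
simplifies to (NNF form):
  True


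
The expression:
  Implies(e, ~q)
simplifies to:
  ~e | ~q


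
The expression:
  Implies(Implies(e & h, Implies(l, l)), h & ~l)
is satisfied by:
  {h: True, l: False}


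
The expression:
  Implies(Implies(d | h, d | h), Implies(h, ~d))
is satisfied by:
  {h: False, d: False}
  {d: True, h: False}
  {h: True, d: False}


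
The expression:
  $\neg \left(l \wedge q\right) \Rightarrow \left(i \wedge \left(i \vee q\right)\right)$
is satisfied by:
  {i: True, q: True, l: True}
  {i: True, q: True, l: False}
  {i: True, l: True, q: False}
  {i: True, l: False, q: False}
  {q: True, l: True, i: False}


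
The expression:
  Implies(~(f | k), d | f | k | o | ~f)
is always true.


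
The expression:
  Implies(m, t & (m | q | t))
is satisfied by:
  {t: True, m: False}
  {m: False, t: False}
  {m: True, t: True}


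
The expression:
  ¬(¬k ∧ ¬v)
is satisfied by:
  {k: True, v: True}
  {k: True, v: False}
  {v: True, k: False}


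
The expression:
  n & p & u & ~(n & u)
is never true.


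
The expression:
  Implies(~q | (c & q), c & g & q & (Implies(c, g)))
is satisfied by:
  {q: True, g: True, c: False}
  {q: True, c: False, g: False}
  {q: True, g: True, c: True}


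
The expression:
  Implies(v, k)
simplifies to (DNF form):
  k | ~v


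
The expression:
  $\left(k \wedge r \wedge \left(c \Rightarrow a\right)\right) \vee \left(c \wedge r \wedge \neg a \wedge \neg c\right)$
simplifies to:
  $k \wedge r \wedge \left(a \vee \neg c\right)$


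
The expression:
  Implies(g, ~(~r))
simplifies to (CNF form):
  r | ~g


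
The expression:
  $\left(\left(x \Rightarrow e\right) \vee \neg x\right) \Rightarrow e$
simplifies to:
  $e \vee x$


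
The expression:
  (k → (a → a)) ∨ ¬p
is always true.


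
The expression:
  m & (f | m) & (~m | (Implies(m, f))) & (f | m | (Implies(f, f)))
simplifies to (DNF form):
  f & m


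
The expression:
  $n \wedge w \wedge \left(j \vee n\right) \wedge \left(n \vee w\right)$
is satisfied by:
  {w: True, n: True}


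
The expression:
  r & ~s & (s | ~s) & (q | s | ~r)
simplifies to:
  q & r & ~s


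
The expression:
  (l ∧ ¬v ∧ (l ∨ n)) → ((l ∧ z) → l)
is always true.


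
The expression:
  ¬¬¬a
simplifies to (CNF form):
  ¬a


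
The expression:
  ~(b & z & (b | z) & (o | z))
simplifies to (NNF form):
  ~b | ~z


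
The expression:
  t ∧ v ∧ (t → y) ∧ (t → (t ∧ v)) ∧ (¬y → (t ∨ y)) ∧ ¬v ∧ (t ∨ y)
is never true.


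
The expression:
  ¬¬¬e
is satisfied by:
  {e: False}


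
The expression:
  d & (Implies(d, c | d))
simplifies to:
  d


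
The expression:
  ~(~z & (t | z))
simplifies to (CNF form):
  z | ~t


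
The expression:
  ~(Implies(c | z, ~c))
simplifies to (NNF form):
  c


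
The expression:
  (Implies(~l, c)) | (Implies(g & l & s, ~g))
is always true.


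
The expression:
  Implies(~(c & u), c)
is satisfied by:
  {c: True}


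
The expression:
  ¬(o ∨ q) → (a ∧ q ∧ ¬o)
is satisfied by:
  {q: True, o: True}
  {q: True, o: False}
  {o: True, q: False}


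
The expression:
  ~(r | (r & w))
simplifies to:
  ~r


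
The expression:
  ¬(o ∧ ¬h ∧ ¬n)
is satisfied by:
  {n: True, h: True, o: False}
  {n: True, h: False, o: False}
  {h: True, n: False, o: False}
  {n: False, h: False, o: False}
  {n: True, o: True, h: True}
  {n: True, o: True, h: False}
  {o: True, h: True, n: False}


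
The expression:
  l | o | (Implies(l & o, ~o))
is always true.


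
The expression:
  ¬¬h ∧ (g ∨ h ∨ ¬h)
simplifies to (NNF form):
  h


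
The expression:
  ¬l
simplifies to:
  ¬l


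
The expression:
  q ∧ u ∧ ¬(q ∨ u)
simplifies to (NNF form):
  False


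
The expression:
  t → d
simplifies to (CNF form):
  d ∨ ¬t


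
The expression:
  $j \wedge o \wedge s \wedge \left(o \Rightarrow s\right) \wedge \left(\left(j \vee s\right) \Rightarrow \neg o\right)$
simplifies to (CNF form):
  $\text{False}$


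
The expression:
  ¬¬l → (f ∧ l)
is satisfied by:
  {f: True, l: False}
  {l: False, f: False}
  {l: True, f: True}


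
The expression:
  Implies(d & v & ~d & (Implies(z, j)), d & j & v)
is always true.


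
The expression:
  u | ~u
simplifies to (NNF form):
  True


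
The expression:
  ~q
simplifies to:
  ~q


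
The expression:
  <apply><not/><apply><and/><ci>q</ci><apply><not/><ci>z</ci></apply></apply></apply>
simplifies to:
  <apply><or/><ci>z</ci><apply><not/><ci>q</ci></apply></apply>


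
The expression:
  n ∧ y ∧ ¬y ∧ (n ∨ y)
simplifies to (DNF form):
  False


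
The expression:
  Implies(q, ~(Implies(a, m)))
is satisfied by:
  {a: True, m: False, q: False}
  {m: False, q: False, a: False}
  {a: True, m: True, q: False}
  {m: True, a: False, q: False}
  {q: True, a: True, m: False}


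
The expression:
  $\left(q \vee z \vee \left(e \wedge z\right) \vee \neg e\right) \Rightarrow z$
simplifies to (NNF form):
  $z \vee \left(e \wedge \neg q\right)$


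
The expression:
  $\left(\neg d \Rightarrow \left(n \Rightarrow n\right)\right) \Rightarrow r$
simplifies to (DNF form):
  $r$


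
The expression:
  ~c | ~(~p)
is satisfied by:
  {p: True, c: False}
  {c: False, p: False}
  {c: True, p: True}


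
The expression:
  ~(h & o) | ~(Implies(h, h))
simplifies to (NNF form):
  ~h | ~o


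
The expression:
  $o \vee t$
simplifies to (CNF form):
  $o \vee t$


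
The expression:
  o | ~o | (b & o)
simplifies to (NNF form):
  True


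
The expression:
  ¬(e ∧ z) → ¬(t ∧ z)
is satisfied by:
  {e: True, t: False, z: False}
  {e: False, t: False, z: False}
  {z: True, e: True, t: False}
  {z: True, e: False, t: False}
  {t: True, e: True, z: False}
  {t: True, e: False, z: False}
  {t: True, z: True, e: True}


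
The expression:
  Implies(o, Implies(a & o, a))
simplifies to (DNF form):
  True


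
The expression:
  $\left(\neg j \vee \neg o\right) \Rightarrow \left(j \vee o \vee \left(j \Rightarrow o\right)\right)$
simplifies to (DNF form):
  $\text{True}$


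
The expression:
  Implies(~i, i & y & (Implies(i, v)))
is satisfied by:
  {i: True}


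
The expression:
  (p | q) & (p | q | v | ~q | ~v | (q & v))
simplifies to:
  p | q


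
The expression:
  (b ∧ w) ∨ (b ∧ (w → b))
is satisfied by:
  {b: True}


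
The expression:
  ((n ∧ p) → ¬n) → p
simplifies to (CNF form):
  p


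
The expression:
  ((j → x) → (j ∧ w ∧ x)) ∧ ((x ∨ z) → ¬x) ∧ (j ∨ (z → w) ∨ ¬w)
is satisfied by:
  {j: True, x: False}


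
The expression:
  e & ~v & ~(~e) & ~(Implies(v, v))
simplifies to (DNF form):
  False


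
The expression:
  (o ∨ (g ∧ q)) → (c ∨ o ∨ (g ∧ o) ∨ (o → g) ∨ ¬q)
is always true.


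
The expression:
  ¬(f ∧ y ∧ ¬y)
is always true.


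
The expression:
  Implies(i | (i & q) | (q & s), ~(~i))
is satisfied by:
  {i: True, s: False, q: False}
  {s: False, q: False, i: False}
  {i: True, q: True, s: False}
  {q: True, s: False, i: False}
  {i: True, s: True, q: False}
  {s: True, i: False, q: False}
  {i: True, q: True, s: True}


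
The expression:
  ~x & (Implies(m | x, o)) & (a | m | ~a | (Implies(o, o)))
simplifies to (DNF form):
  (o & ~x) | (~m & ~x)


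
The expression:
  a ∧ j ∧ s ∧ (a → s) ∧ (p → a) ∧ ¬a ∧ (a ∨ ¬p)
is never true.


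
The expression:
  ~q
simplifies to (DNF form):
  ~q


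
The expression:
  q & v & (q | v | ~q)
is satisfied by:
  {q: True, v: True}


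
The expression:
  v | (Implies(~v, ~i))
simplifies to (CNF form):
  v | ~i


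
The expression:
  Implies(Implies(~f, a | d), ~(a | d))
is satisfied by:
  {d: False, a: False}


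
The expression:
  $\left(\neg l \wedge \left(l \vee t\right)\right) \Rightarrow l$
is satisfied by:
  {l: True, t: False}
  {t: False, l: False}
  {t: True, l: True}


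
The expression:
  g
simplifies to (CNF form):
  g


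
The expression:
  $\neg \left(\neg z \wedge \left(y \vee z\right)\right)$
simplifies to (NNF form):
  $z \vee \neg y$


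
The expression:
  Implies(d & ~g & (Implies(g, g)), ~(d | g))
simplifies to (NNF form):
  g | ~d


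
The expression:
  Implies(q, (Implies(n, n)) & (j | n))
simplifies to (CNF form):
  j | n | ~q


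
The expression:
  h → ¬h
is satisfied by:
  {h: False}


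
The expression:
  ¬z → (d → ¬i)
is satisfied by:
  {z: True, d: False, i: False}
  {z: False, d: False, i: False}
  {i: True, z: True, d: False}
  {i: True, z: False, d: False}
  {d: True, z: True, i: False}
  {d: True, z: False, i: False}
  {d: True, i: True, z: True}


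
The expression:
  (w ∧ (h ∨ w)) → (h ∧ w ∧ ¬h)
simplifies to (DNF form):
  ¬w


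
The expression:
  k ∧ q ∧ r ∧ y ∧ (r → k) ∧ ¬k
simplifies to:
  False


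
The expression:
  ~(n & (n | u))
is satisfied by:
  {n: False}


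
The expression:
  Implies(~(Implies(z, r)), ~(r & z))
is always true.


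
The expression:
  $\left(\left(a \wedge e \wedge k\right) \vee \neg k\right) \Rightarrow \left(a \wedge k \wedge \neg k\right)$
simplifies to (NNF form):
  $k \wedge \left(\neg a \vee \neg e\right)$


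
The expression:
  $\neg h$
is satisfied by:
  {h: False}


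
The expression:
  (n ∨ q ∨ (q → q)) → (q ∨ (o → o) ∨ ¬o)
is always true.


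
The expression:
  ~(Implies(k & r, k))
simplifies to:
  False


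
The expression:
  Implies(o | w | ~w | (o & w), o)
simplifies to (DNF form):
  o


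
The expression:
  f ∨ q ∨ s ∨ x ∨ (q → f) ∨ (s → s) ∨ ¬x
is always true.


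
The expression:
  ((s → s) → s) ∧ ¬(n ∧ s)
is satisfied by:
  {s: True, n: False}


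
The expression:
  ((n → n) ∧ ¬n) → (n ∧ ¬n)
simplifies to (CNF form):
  n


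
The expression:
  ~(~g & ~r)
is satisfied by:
  {r: True, g: True}
  {r: True, g: False}
  {g: True, r: False}


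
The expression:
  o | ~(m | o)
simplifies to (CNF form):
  o | ~m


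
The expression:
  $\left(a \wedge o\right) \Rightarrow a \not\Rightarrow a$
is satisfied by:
  {o: False, a: False}
  {a: True, o: False}
  {o: True, a: False}


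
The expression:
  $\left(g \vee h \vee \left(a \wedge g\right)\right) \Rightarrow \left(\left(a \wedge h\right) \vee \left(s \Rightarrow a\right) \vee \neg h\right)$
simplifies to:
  $a \vee \neg h \vee \neg s$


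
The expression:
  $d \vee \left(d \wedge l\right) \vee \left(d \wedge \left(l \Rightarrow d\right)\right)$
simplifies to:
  $d$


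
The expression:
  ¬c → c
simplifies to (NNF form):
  c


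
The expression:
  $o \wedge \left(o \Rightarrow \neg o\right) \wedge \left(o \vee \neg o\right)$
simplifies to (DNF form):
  $\text{False}$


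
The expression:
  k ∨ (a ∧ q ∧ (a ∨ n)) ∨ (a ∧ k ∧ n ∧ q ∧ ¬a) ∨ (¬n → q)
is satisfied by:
  {n: True, k: True, q: True}
  {n: True, k: True, q: False}
  {n: True, q: True, k: False}
  {n: True, q: False, k: False}
  {k: True, q: True, n: False}
  {k: True, q: False, n: False}
  {q: True, k: False, n: False}
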